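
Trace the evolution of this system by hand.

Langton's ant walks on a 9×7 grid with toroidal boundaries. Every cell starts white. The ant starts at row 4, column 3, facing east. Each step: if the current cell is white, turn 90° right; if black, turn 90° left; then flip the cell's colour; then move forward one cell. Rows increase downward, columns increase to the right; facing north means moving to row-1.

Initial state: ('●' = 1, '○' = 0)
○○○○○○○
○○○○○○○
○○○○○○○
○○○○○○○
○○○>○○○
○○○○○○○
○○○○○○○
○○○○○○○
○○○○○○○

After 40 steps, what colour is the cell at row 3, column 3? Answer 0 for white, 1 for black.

0

step 0: ○○○○○○○
○○○○○○○
○○○○○○○
○○○○○○○
○○○>○○○
○○○○○○○
○○○○○○○
○○○○○○○
○○○○○○○
step 1: ○○○○○○○
○○○○○○○
○○○○○○○
○○○○○○○
○○○●○○○
○○○v○○○
○○○○○○○
○○○○○○○
○○○○○○○
step 2: ○○○○○○○
○○○○○○○
○○○○○○○
○○○○○○○
○○○●○○○
○○<●○○○
○○○○○○○
○○○○○○○
○○○○○○○
step 3: ○○○○○○○
○○○○○○○
○○○○○○○
○○○○○○○
○○^●○○○
○○●●○○○
○○○○○○○
○○○○○○○
○○○○○○○
step 4: ○○○○○○○
○○○○○○○
○○○○○○○
○○○○○○○
○○●>○○○
○○●●○○○
○○○○○○○
○○○○○○○
○○○○○○○
step 5: ○○○○○○○
○○○○○○○
○○○○○○○
○○○^○○○
○○●○○○○
○○●●○○○
○○○○○○○
○○○○○○○
○○○○○○○
step 6: ○○○○○○○
○○○○○○○
○○○○○○○
○○○●>○○
○○●○○○○
○○●●○○○
○○○○○○○
○○○○○○○
○○○○○○○
step 7: ○○○○○○○
○○○○○○○
○○○○○○○
○○○●●○○
○○●○v○○
○○●●○○○
○○○○○○○
○○○○○○○
○○○○○○○
step 8: ○○○○○○○
○○○○○○○
○○○○○○○
○○○●●○○
○○●<●○○
○○●●○○○
○○○○○○○
○○○○○○○
○○○○○○○
step 9: ○○○○○○○
○○○○○○○
○○○○○○○
○○○^●○○
○○●●●○○
○○●●○○○
○○○○○○○
○○○○○○○
○○○○○○○
step 10: ○○○○○○○
○○○○○○○
○○○○○○○
○○<○●○○
○○●●●○○
○○●●○○○
○○○○○○○
○○○○○○○
○○○○○○○
step 11: ○○○○○○○
○○○○○○○
○○^○○○○
○○●○●○○
○○●●●○○
○○●●○○○
○○○○○○○
○○○○○○○
○○○○○○○
step 12: ○○○○○○○
○○○○○○○
○○●>○○○
○○●○●○○
○○●●●○○
○○●●○○○
○○○○○○○
○○○○○○○
○○○○○○○
step 13: ○○○○○○○
○○○○○○○
○○●●○○○
○○●v●○○
○○●●●○○
○○●●○○○
○○○○○○○
○○○○○○○
○○○○○○○
step 14: ○○○○○○○
○○○○○○○
○○●●○○○
○○<●●○○
○○●●●○○
○○●●○○○
○○○○○○○
○○○○○○○
○○○○○○○
step 15: ○○○○○○○
○○○○○○○
○○●●○○○
○○○●●○○
○○v●●○○
○○●●○○○
○○○○○○○
○○○○○○○
○○○○○○○
step 16: ○○○○○○○
○○○○○○○
○○●●○○○
○○○●●○○
○○○>●○○
○○●●○○○
○○○○○○○
○○○○○○○
○○○○○○○
step 17: ○○○○○○○
○○○○○○○
○○●●○○○
○○○^●○○
○○○○●○○
○○●●○○○
○○○○○○○
○○○○○○○
○○○○○○○
step 18: ○○○○○○○
○○○○○○○
○○●●○○○
○○<○●○○
○○○○●○○
○○●●○○○
○○○○○○○
○○○○○○○
○○○○○○○
step 19: ○○○○○○○
○○○○○○○
○○^●○○○
○○●○●○○
○○○○●○○
○○●●○○○
○○○○○○○
○○○○○○○
○○○○○○○
step 20: ○○○○○○○
○○○○○○○
○<○●○○○
○○●○●○○
○○○○●○○
○○●●○○○
○○○○○○○
○○○○○○○
○○○○○○○
step 21: ○○○○○○○
○^○○○○○
○●○●○○○
○○●○●○○
○○○○●○○
○○●●○○○
○○○○○○○
○○○○○○○
○○○○○○○
step 22: ○○○○○○○
○●>○○○○
○●○●○○○
○○●○●○○
○○○○●○○
○○●●○○○
○○○○○○○
○○○○○○○
○○○○○○○
step 23: ○○○○○○○
○●●○○○○
○●v●○○○
○○●○●○○
○○○○●○○
○○●●○○○
○○○○○○○
○○○○○○○
○○○○○○○
step 24: ○○○○○○○
○●●○○○○
○<●●○○○
○○●○●○○
○○○○●○○
○○●●○○○
○○○○○○○
○○○○○○○
○○○○○○○
step 25: ○○○○○○○
○●●○○○○
○○●●○○○
○v●○●○○
○○○○●○○
○○●●○○○
○○○○○○○
○○○○○○○
○○○○○○○
step 26: ○○○○○○○
○●●○○○○
○○●●○○○
<●●○●○○
○○○○●○○
○○●●○○○
○○○○○○○
○○○○○○○
○○○○○○○
step 27: ○○○○○○○
○●●○○○○
^○●●○○○
●●●○●○○
○○○○●○○
○○●●○○○
○○○○○○○
○○○○○○○
○○○○○○○
step 28: ○○○○○○○
○●●○○○○
●>●●○○○
●●●○●○○
○○○○●○○
○○●●○○○
○○○○○○○
○○○○○○○
○○○○○○○
step 29: ○○○○○○○
○●●○○○○
●●●●○○○
●v●○●○○
○○○○●○○
○○●●○○○
○○○○○○○
○○○○○○○
○○○○○○○
step 30: ○○○○○○○
○●●○○○○
●●●●○○○
●○>○●○○
○○○○●○○
○○●●○○○
○○○○○○○
○○○○○○○
○○○○○○○
step 31: ○○○○○○○
○●●○○○○
●●^●○○○
●○○○●○○
○○○○●○○
○○●●○○○
○○○○○○○
○○○○○○○
○○○○○○○
step 32: ○○○○○○○
○●●○○○○
●<○●○○○
●○○○●○○
○○○○●○○
○○●●○○○
○○○○○○○
○○○○○○○
○○○○○○○
step 33: ○○○○○○○
○●●○○○○
●○○●○○○
●v○○●○○
○○○○●○○
○○●●○○○
○○○○○○○
○○○○○○○
○○○○○○○
step 34: ○○○○○○○
○●●○○○○
●○○●○○○
<●○○●○○
○○○○●○○
○○●●○○○
○○○○○○○
○○○○○○○
○○○○○○○
step 35: ○○○○○○○
○●●○○○○
●○○●○○○
○●○○●○○
v○○○●○○
○○●●○○○
○○○○○○○
○○○○○○○
○○○○○○○
step 36: ○○○○○○○
○●●○○○○
●○○●○○○
○●○○●○○
●○○○●○<
○○●●○○○
○○○○○○○
○○○○○○○
○○○○○○○
step 37: ○○○○○○○
○●●○○○○
●○○●○○○
○●○○●○^
●○○○●○●
○○●●○○○
○○○○○○○
○○○○○○○
○○○○○○○
step 38: ○○○○○○○
○●●○○○○
●○○●○○○
>●○○●○●
●○○○●○●
○○●●○○○
○○○○○○○
○○○○○○○
○○○○○○○
step 39: ○○○○○○○
○●●○○○○
●○○●○○○
●●○○●○●
v○○○●○●
○○●●○○○
○○○○○○○
○○○○○○○
○○○○○○○
step 40: ○○○○○○○
○●●○○○○
●○○●○○○
●●○○●○●
○>○○●○●
○○●●○○○
○○○○○○○
○○○○○○○
○○○○○○○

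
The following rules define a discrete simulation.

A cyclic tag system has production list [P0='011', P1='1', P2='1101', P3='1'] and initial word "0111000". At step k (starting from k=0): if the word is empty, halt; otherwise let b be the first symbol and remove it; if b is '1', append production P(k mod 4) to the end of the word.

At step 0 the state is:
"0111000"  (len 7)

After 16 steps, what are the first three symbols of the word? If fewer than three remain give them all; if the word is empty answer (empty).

gen 0: "0111000"  (len 7)
gen 1: "111000"  (len 6)
gen 2: "110001"  (len 6)
gen 3: "100011101"  (len 9)
gen 4: "000111011"  (len 9)
gen 5: "00111011"  (len 8)
gen 6: "0111011"  (len 7)
gen 7: "111011"  (len 6)
gen 8: "110111"  (len 6)
gen 9: "10111011"  (len 8)
gen 10: "01110111"  (len 8)
gen 11: "1110111"  (len 7)
gen 12: "1101111"  (len 7)
gen 13: "101111011"  (len 9)
gen 14: "011110111"  (len 9)
gen 15: "11110111"  (len 8)
gen 16: "11101111"  (len 8)

111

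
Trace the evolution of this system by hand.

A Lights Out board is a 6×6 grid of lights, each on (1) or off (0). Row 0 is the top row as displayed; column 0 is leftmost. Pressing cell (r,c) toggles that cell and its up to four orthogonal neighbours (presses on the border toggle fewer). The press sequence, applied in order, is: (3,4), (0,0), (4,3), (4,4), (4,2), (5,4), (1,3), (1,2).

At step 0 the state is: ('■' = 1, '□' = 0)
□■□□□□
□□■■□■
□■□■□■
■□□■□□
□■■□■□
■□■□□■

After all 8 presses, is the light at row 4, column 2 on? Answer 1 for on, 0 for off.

t=0: □■□□□□
□□■■□■
□■□■□■
■□□■□□
□■■□■□
■□■□□■
t=1: □■□□□□
□□■■□■
□■□■■■
■□□□■■
□■■□□□
■□■□□■
t=2: ■□□□□□
■□■■□■
□■□■■■
■□□□■■
□■■□□□
■□■□□■
t=3: ■□□□□□
■□■■□■
□■□■■■
■□□■■■
□■□■■□
■□■■□■
t=4: ■□□□□□
■□■■□■
□■□■■■
■□□■□■
□■□□□■
■□■■■■
t=5: ■□□□□□
■□■■□■
□■□■■■
■□■■□■
□□■■□■
■□□■■■
t=6: ■□□□□□
■□■■□■
□■□■■■
■□■■□■
□□■■■■
■□□□□□
t=7: ■□□■□□
■□□□■■
□■□□■■
■□■■□■
□□■■■■
■□□□□□
t=8: ■□■■□□
■■■■■■
□■■□■■
■□■■□■
□□■■■■
■□□□□□

1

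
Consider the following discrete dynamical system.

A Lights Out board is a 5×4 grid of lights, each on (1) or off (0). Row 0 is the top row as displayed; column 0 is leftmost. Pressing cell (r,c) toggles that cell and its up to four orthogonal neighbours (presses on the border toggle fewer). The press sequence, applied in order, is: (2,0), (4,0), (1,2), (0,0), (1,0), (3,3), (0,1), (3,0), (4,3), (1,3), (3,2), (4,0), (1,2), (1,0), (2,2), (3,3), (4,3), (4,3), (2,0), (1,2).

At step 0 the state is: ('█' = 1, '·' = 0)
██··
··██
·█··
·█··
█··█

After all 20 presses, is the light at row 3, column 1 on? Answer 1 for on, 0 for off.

[0] ██··
··██
·█··
·█··
█··█
[1] ██··
█·██
█···
██··
█··█
[2] ██··
█·██
█···
·█··
·█·█
[3] ███·
██··
█·█·
·█··
·█·█
[4] ··█·
·█··
█·█·
·█··
·█·█
[5] █·█·
█···
··█·
·█··
·█·█
[6] █·█·
█···
··██
·███
·█··
[7] ·█··
██··
··██
·███
·█··
[8] ·█··
██··
█·██
█·██
██··
[9] ·█··
██··
█·██
█·█·
████
[10] ·█·█
████
█·█·
█·█·
████
[11] ·█·█
████
█···
██·█
██·█
[12] ·█·█
████
█···
·█·█
···█
[13] ·███
█···
█·█·
·█·█
···█
[14] ████
·█··
··█·
·█·█
···█
[15] ████
·██·
·█·█
·███
···█
[16] ████
·██·
·█··
·█··
····
[17] ████
·██·
·█··
·█·█
··██
[18] ████
·██·
·█··
·█··
····
[19] ████
███·
█···
██··
····
[20] ██·█
█··█
█·█·
██··
····

1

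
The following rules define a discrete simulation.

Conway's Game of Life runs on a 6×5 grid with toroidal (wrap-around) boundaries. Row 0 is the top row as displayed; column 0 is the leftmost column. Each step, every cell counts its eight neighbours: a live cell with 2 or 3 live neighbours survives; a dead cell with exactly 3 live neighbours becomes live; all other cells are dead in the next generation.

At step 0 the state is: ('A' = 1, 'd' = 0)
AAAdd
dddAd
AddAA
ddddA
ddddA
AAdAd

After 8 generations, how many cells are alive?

12

k=0  AAAdd
dddAd
AddAA
ddddA
ddddA
AAdAd
k=1  AddAd
dddAd
AddAd
ddddd
dddAA
dddAd
k=2  ddAAd
ddAAd
ddddA
dddAd
dddAA
ddAAd
k=3  dAddA
ddAdA
ddAdA
dddAd
ddddA
ddddd
k=4  AddAd
dAAdA
ddAdA
dddAA
ddddd
Adddd
k=5  AdAAd
dAAdA
dAAdA
dddAA
ddddA
ddddA
k=6  AdAdd
ddddA
dAddA
ddAdA
AdddA
AdddA
k=7  AAdAd
dAdAA
ddddA
dAddA
dAddd
dddAd
k=8  AAdAd
dAdAd
ddAdA
ddddd
AdAdd
AAddA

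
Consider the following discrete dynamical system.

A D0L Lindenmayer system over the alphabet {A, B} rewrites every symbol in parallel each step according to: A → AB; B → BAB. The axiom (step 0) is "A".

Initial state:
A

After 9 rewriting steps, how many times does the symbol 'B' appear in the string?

[0] A
[1] AB
[2] ABBAB
[3] ABBABBABABBAB
[4] ABBABBABABBABBABABBABABBABBABABBAB
[5] ABBABBABABBABBABABBABABBABBABABBABBABABBABABBABBABABBABABBABBABABBABBABABBABABBABBABABBAB
[6] ABBABBABABBABBABABBABABBABBABABBABBABABBABABBABBABABBABABB…BABBABABBABABBABBABABBABABBABBABABBABBABABBABABBABBABABBAB  (len 233)
[7] ABBABBABABBABBABABBABABBABBABABBABBABABBABABBABBABABBABABB…BABBABABBABABBABBABABBABABBABBABABBABBABABBABABBABBABABBAB  (len 610)
[8] ABBABBABABBABBABABBABABBABBABABBABBABABBABABBABBABABBABABB…BABBABABBABABBABBABABBABABBABBABABBABBABABBABABBABBABABBAB  (len 1597)
[9] ABBABBABABBABBABABBABABBABBABABBABBABABBABABBABBABABBABABB…BABBABABBABABBABBABABBABABBABBABABBABBABABBABABBABBABABBAB  (len 4181)

2584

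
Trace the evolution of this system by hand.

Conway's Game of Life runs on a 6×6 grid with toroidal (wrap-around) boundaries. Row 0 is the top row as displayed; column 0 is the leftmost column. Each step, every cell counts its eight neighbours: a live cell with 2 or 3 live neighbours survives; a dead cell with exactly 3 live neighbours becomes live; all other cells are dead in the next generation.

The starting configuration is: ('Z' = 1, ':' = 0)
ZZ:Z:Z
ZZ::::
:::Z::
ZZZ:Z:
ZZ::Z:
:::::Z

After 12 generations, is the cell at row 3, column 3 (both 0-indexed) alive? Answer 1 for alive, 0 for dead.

0

t=0: ZZ:Z:Z
ZZ::::
:::Z::
ZZZ:Z:
ZZ::Z:
:::::Z
t=1: :ZZ:ZZ
:Z::ZZ
:::Z:Z
Z:Z:Z:
::ZZZ:
::Z:::
t=2: :ZZ:ZZ
:Z::::
:ZZZ::
:ZZ:::
::Z:ZZ
:::::Z
t=3: :ZZ:ZZ
::::Z:
Z::Z::
Z:::Z:
ZZZZZZ
:ZZ:::
t=4: ZZZ:ZZ
ZZZ:Z:
:::ZZ:
::::::
::::Z:
::::::
t=5: ::Z:Z:
::::::
:ZZZZZ
:::ZZ:
::::::
ZZ:ZZ:
t=6: :ZZ:ZZ
:Z:::Z
::Z::Z
:::::Z
::Z::Z
:ZZZZZ
t=7: ::::::
:Z:Z:Z
::::ZZ
Z:::ZZ
:ZZ::Z
::::::
t=8: ::::::
Z::::Z
:::Z::
:Z:Z::
:Z::ZZ
::::::
t=9: ::::::
::::::
Z:Z:Z:
Z::Z::
Z:Z:Z:
::::::
t=10: ::::::
::::::
:Z:Z:Z
Z:Z:Z:
:Z:Z:Z
::::::
t=11: ::::::
::::::
ZZZZZZ
::::::
ZZZZZZ
::::::
t=12: ::::::
ZZZZZZ
ZZZZZZ
::::::
ZZZZZZ
ZZZZZZ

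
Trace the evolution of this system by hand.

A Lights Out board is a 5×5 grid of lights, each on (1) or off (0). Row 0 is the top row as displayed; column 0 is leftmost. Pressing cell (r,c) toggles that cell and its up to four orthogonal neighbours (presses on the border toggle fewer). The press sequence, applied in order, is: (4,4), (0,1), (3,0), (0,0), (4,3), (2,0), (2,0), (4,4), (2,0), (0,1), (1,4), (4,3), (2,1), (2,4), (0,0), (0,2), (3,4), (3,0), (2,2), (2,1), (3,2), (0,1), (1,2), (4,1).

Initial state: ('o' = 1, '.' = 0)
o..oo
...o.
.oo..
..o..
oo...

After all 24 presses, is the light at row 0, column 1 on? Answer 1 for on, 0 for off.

0

step 0: o..oo
...o.
.oo..
..o..
oo...
step 1: o..oo
...o.
.oo..
..o.o
oo.oo
step 2: .oooo
.o.o.
.oo..
..o.o
oo.oo
step 3: .oooo
.o.o.
ooo..
ooo.o
.o.oo
step 4: o.ooo
oo.o.
ooo..
ooo.o
.o.oo
step 5: o.ooo
oo.o.
ooo..
ooooo
.oo..
step 6: o.ooo
.o.o.
..o..
.oooo
.oo..
step 7: o.ooo
oo.o.
ooo..
ooooo
.oo..
step 8: o.ooo
oo.o.
ooo..
oooo.
.oooo
step 9: o.ooo
.o.o.
..o..
.ooo.
.oooo
step 10: .o.oo
...o.
..o..
.ooo.
.oooo
step 11: .o.o.
....o
..o.o
.ooo.
.oooo
step 12: .o.o.
....o
..o.o
.oo..
.o...
step 13: .o.o.
.o..o
oo..o
..o..
.o...
step 14: .o.o.
.o...
oo.o.
..o.o
.o...
step 15: o..o.
oo...
oo.o.
..o.o
.o...
step 16: ooo..
ooo..
oo.o.
..o.o
.o...
step 17: ooo..
ooo..
oo.oo
..oo.
.o..o
step 18: ooo..
ooo..
.o.oo
oooo.
oo..o
step 19: ooo..
oo...
..o.o
oo.o.
oo..o
step 20: ooo..
o....
oo..o
o..o.
oo..o
step 21: ooo..
o....
ooo.o
ooo..
ooo.o
step 22: .....
oo...
ooo.o
ooo..
ooo.o
step 23: ..o..
o.oo.
oo..o
ooo..
ooo.o
step 24: ..o..
o.oo.
oo..o
o.o..
....o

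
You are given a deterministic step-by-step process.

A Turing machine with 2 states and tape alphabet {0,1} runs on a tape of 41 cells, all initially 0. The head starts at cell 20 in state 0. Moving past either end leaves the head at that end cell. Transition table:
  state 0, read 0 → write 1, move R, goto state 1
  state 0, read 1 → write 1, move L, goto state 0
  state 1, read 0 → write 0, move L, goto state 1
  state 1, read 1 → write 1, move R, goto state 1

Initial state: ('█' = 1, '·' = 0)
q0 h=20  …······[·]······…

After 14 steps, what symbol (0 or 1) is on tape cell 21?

0) q0 h=20  …······[·]······…
1) q1 h=21  …·····█[·]······…
2) q1 h=20  …······[█]······…
3) q1 h=21  …·····█[·]······…
4) q1 h=20  …······[█]······…
5) q1 h=21  …·····█[·]······…
6) q1 h=20  …······[█]······…
7) q1 h=21  …·····█[·]······…
8) q1 h=20  …······[█]······…
9) q1 h=21  …·····█[·]······…
10) q1 h=20  …······[█]······…
11) q1 h=21  …·····█[·]······…
12) q1 h=20  …······[█]······…
13) q1 h=21  …·····█[·]······…
14) q1 h=20  …······[█]······…

0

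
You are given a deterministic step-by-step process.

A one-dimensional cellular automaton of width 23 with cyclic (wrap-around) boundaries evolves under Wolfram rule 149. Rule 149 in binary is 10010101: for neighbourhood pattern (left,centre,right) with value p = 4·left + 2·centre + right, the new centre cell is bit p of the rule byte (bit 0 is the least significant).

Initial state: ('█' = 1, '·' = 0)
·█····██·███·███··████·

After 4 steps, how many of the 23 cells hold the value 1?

12

0) ·█····██·███·███··████·
1) ·████·····█···█·█··██·█
2) ··██·████·███·█·██····█
3) █·····██···█··█···███·█
4) ·████···██·██·███··█···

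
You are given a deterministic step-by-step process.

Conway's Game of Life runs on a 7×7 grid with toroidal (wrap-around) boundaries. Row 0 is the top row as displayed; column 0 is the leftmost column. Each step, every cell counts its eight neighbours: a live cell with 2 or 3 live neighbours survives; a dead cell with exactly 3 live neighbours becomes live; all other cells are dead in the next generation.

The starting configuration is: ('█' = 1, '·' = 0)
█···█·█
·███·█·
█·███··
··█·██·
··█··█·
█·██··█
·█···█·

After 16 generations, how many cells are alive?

18

[0] █···█·█
·███·█·
█·███··
··█·██·
··█··█·
█·██··█
·█···█·
[1] █··██·█
·····█·
······█
··█··██
··█··█·
█·█████
·█████·
[2] ██····█
█···██·
······█
·····██
█·█····
█······
·······
[3] ██···██
·█···█·
█···█··
█····██
██·····
·█·····
·█····█
[4] ·██··█·
·█··██·
██··█··
·····█·
·█·····
·██····
·██··██
[5] ···█···
···████
██··█·█
██·····
·██····
·······
···█·██
[6] ··██···
··██··█
·████··
······█
███····
··█····
····█··
[7] ··█·█··
·······
██··██·
·······
███····
··██···
··█····
[8] ···█···
·█·███·
·······
··█···█
·███···
···█···
·██····
[9] ·█·█···
··███··
··████·
·███···
·█·█···
···█···
··██···
[10] ·█·····
·█···█·
·····█·
·█·····
·█·██··
···██··
···██··
[11] ··█·█··
·······
·······
··█·█··
···██··
·····█·
··███··
[12] ··█·█··
·······
·······
····█··
···███·
··█··█·
··█·██·
[13] ····██·
·······
·······
···███·
···█·█·
··█···█
·██·██·
[14] ···███·
·······
····█··
···█·█·
··██·██
·██···█
·██·█·█
[15] ··████·
···█·█·
····█··
··██·██
██·█·██
····█·█
·█··█·█
[16] ··█···█
··█··█·
··█···█
·███···
·█·█···
·████··
█·█···█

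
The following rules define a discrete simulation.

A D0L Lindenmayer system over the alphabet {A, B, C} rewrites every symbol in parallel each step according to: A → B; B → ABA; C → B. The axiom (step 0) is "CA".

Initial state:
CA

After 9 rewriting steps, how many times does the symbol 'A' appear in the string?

340

[0] CA
[1] BB
[2] ABAABA
[3] BABABBABAB
[4] ABABABABABAABABABABABA
[5] BABABABABABABABABABABBABABABABABABABABABAB
[6] ABABABABABABABABABABABABABABABABABABABABABAABABABABABABABABABABABABABABABABABABABABABA
[7] BABABABABABABABABABABABABABABABABABABABABABABABABABABABABA…ABABABABABABABABABABABABABABABABABABABABABABABABABABABABAB  (len 170)
[8] ABABABABABABABABABABABABABABABABABABABABABABABABABABABABAB…BABABABABABABABABABABABABABABABABABABABABABABABABABABABABA  (len 342)
[9] BABABABABABABABABABABABABABABABABABABABABABABABABABABABABA…ABABABABABABABABABABABABABABABABABABABABABABABABABABABABAB  (len 682)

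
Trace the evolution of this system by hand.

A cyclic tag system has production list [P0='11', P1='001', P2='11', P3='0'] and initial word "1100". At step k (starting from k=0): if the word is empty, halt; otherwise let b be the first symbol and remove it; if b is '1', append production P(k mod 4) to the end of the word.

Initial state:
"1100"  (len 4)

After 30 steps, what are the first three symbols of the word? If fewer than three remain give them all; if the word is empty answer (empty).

k=0  "1100"  (len 4)
k=1  "10011"  (len 5)
k=2  "0011001"  (len 7)
k=3  "011001"  (len 6)
k=4  "11001"  (len 5)
k=5  "100111"  (len 6)
k=6  "00111001"  (len 8)
k=7  "0111001"  (len 7)
k=8  "111001"  (len 6)
k=9  "1100111"  (len 7)
k=10  "100111001"  (len 9)
k=11  "0011100111"  (len 10)
k=12  "011100111"  (len 9)
k=13  "11100111"  (len 8)
k=14  "1100111001"  (len 10)
k=15  "10011100111"  (len 11)
k=16  "00111001110"  (len 11)
k=17  "0111001110"  (len 10)
k=18  "111001110"  (len 9)
k=19  "1100111011"  (len 10)
k=20  "1001110110"  (len 10)
k=21  "00111011011"  (len 11)
k=22  "0111011011"  (len 10)
k=23  "111011011"  (len 9)
k=24  "110110110"  (len 9)
k=25  "1011011011"  (len 10)
k=26  "011011011001"  (len 12)
k=27  "11011011001"  (len 11)
k=28  "10110110010"  (len 11)
k=29  "011011001011"  (len 12)
k=30  "11011001011"  (len 11)

110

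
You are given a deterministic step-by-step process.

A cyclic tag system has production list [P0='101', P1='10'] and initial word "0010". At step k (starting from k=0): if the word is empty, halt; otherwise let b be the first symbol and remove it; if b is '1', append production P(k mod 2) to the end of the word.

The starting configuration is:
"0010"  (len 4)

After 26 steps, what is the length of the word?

0) "0010"  (len 4)
1) "010"  (len 3)
2) "10"  (len 2)
3) "0101"  (len 4)
4) "101"  (len 3)
5) "01101"  (len 5)
6) "1101"  (len 4)
7) "101101"  (len 6)
8) "0110110"  (len 7)
9) "110110"  (len 6)
10) "1011010"  (len 7)
11) "011010101"  (len 9)
12) "11010101"  (len 8)
13) "1010101101"  (len 10)
14) "01010110110"  (len 11)
15) "1010110110"  (len 10)
16) "01011011010"  (len 11)
17) "1011011010"  (len 10)
18) "01101101010"  (len 11)
19) "1101101010"  (len 10)
20) "10110101010"  (len 11)
21) "0110101010101"  (len 13)
22) "110101010101"  (len 12)
23) "10101010101101"  (len 14)
24) "010101010110110"  (len 15)
25) "10101010110110"  (len 14)
26) "010101011011010"  (len 15)

15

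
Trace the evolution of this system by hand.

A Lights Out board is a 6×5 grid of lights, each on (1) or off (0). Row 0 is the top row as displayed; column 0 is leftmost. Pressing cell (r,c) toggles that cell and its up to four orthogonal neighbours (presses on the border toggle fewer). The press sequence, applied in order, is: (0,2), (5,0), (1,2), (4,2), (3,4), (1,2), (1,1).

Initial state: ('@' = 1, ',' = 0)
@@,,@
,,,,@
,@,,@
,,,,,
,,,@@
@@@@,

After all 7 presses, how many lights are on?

[0] @@,,@
,,,,@
,@,,@
,,,,,
,,,@@
@@@@,
[1] @,@@@
,,@,@
,@,,@
,,,,,
,,,@@
@@@@,
[2] @,@@@
,,@,@
,@,,@
,,,,,
@,,@@
,,@@,
[3] @,,@@
,@,@@
,@@,@
,,,,,
@,,@@
,,@@,
[4] @,,@@
,@,@@
,@@,@
,,@,,
@@@,@
,,,@,
[5] @,,@@
,@,@@
,@@,,
,,@@@
@@@,,
,,,@,
[6] @,@@@
,,@,@
,@,,,
,,@@@
@@@,,
,,,@,
[7] @@@@@
@@,,@
,,,,,
,,@@@
@@@,,
,,,@,

15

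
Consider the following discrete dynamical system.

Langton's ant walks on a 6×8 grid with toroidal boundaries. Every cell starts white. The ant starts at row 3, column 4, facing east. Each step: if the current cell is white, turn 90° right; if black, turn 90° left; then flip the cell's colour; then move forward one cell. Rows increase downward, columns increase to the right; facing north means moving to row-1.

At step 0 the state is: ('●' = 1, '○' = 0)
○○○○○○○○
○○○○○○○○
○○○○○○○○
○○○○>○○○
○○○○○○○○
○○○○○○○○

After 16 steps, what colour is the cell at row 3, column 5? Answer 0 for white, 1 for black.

gen 0: ○○○○○○○○
○○○○○○○○
○○○○○○○○
○○○○>○○○
○○○○○○○○
○○○○○○○○
gen 1: ○○○○○○○○
○○○○○○○○
○○○○○○○○
○○○○●○○○
○○○○v○○○
○○○○○○○○
gen 2: ○○○○○○○○
○○○○○○○○
○○○○○○○○
○○○○●○○○
○○○<●○○○
○○○○○○○○
gen 3: ○○○○○○○○
○○○○○○○○
○○○○○○○○
○○○^●○○○
○○○●●○○○
○○○○○○○○
gen 4: ○○○○○○○○
○○○○○○○○
○○○○○○○○
○○○●>○○○
○○○●●○○○
○○○○○○○○
gen 5: ○○○○○○○○
○○○○○○○○
○○○○^○○○
○○○●○○○○
○○○●●○○○
○○○○○○○○
gen 6: ○○○○○○○○
○○○○○○○○
○○○○●>○○
○○○●○○○○
○○○●●○○○
○○○○○○○○
gen 7: ○○○○○○○○
○○○○○○○○
○○○○●●○○
○○○●○v○○
○○○●●○○○
○○○○○○○○
gen 8: ○○○○○○○○
○○○○○○○○
○○○○●●○○
○○○●<●○○
○○○●●○○○
○○○○○○○○
gen 9: ○○○○○○○○
○○○○○○○○
○○○○^●○○
○○○●●●○○
○○○●●○○○
○○○○○○○○
gen 10: ○○○○○○○○
○○○○○○○○
○○○<○●○○
○○○●●●○○
○○○●●○○○
○○○○○○○○
gen 11: ○○○○○○○○
○○○^○○○○
○○○●○●○○
○○○●●●○○
○○○●●○○○
○○○○○○○○
gen 12: ○○○○○○○○
○○○●>○○○
○○○●○●○○
○○○●●●○○
○○○●●○○○
○○○○○○○○
gen 13: ○○○○○○○○
○○○●●○○○
○○○●v●○○
○○○●●●○○
○○○●●○○○
○○○○○○○○
gen 14: ○○○○○○○○
○○○●●○○○
○○○<●●○○
○○○●●●○○
○○○●●○○○
○○○○○○○○
gen 15: ○○○○○○○○
○○○●●○○○
○○○○●●○○
○○○v●●○○
○○○●●○○○
○○○○○○○○
gen 16: ○○○○○○○○
○○○●●○○○
○○○○●●○○
○○○○>●○○
○○○●●○○○
○○○○○○○○

1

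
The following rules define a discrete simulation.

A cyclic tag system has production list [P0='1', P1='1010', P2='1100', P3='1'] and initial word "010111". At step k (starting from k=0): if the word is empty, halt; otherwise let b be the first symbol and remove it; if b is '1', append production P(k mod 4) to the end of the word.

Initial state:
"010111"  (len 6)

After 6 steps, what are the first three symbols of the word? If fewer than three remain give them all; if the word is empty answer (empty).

101

0) "010111"  (len 6)
1) "10111"  (len 5)
2) "01111010"  (len 8)
3) "1111010"  (len 7)
4) "1110101"  (len 7)
5) "1101011"  (len 7)
6) "1010111010"  (len 10)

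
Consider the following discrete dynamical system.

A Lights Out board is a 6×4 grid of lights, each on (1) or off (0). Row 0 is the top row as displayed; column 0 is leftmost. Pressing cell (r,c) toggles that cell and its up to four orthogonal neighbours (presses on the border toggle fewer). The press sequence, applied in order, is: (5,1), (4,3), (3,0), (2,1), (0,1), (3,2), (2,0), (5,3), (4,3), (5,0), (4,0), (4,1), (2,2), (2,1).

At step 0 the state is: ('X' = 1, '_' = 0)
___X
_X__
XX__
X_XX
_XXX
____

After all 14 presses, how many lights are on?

15

gen 0: ___X
_X__
XX__
X_XX
_XXX
____
gen 1: ___X
_X__
XX__
X_XX
__XX
XXX_
gen 2: ___X
_X__
XX__
X_X_
____
XXXX
gen 3: ___X
_X__
_X__
_XX_
X___
XXXX
gen 4: ___X
____
X_X_
__X_
X___
XXXX
gen 5: XXXX
_X__
X_X_
__X_
X___
XXXX
gen 6: XXXX
_X__
X___
_X_X
X_X_
XXXX
gen 7: XXXX
XX__
_X__
XX_X
X_X_
XXXX
gen 8: XXXX
XX__
_X__
XX_X
X_XX
XX__
gen 9: XXXX
XX__
_X__
XX__
X___
XX_X
gen 10: XXXX
XX__
_X__
XX__
____
___X
gen 11: XXXX
XX__
_X__
_X__
XX__
X__X
gen 12: XXXX
XX__
_X__
____
__X_
XX_X
gen 13: XXXX
XXX_
__XX
__X_
__X_
XX_X
gen 14: XXXX
X_X_
XX_X
_XX_
__X_
XX_X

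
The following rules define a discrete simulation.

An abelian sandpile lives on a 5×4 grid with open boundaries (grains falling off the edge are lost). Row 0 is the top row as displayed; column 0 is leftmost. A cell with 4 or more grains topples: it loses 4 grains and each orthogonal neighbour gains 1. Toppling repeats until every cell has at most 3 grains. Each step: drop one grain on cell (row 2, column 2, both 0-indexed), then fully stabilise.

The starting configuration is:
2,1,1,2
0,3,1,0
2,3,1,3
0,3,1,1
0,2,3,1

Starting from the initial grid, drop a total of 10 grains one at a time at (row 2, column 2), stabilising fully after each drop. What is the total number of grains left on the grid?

0) 2,1,1,2
0,3,1,0
2,3,1,3
0,3,1,1
0,2,3,1
1) 2,1,1,2
0,3,1,0
2,3,2,3
0,3,1,1
0,2,3,1
2) 2,1,1,2
0,3,1,0
2,3,3,3
0,3,1,1
0,2,3,1
3) 2,2,1,2
1,0,3,1
3,2,2,0
1,0,3,2
0,3,3,1
4) 2,2,1,2
1,0,3,1
3,2,3,0
1,0,3,2
0,3,3,1
5) 2,2,2,2
1,1,0,2
3,3,2,1
1,2,1,3
1,0,1,2
6) 2,2,2,2
1,1,0,2
3,3,3,1
1,2,1,3
1,0,1,2
7) 2,2,2,2
2,2,1,2
0,1,1,2
2,3,2,3
1,0,1,2
8) 2,2,2,2
2,2,1,2
0,1,2,2
2,3,2,3
1,0,1,2
9) 2,2,2,2
2,2,1,2
0,1,3,2
2,3,2,3
1,0,1,2
10) 2,2,2,2
2,2,2,2
0,2,0,3
2,3,3,3
1,0,1,2

36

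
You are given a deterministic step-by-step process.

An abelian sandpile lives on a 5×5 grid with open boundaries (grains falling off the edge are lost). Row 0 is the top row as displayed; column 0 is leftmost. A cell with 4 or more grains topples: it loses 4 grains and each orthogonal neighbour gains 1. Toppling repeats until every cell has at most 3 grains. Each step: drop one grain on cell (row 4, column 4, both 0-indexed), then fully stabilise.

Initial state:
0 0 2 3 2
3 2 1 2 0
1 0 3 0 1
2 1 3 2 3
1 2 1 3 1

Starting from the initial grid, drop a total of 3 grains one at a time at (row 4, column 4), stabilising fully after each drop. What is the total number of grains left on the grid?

38

t=0: 0 0 2 3 2
3 2 1 2 0
1 0 3 0 1
2 1 3 2 3
1 2 1 3 1
t=1: 0 0 2 3 2
3 2 1 2 0
1 0 3 0 1
2 1 3 2 3
1 2 1 3 2
t=2: 0 0 2 3 2
3 2 1 2 0
1 0 3 0 1
2 1 3 2 3
1 2 1 3 3
t=3: 0 0 2 3 2
3 2 2 2 0
1 1 0 2 2
2 2 1 1 1
1 2 3 1 2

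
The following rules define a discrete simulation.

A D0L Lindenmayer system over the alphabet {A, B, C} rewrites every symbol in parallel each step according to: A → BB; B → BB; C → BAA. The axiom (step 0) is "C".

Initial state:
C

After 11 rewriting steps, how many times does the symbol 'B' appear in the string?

step 0: C
step 1: BAA
step 2: BBBBBB
step 3: BBBBBBBBBBBB
step 4: BBBBBBBBBBBBBBBBBBBBBBBB
step 5: BBBBBBBBBBBBBBBBBBBBBBBBBBBBBBBBBBBBBBBBBBBBBBBB
step 6: BBBBBBBBBBBBBBBBBBBBBBBBBBBBBBBBBBBBBBBBBBBBBBBBBBBBBBBBBBBBBBBBBBBBBBBBBBBBBBBBBBBBBBBBBBBBBBBB
step 7: BBBBBBBBBBBBBBBBBBBBBBBBBBBBBBBBBBBBBBBBBBBBBBBBBBBBBBBBBB…BBBBBBBBBBBBBBBBBBBBBBBBBBBBBBBBBBBBBBBBBBBBBBBBBBBBBBBBBB  (len 192)
step 8: BBBBBBBBBBBBBBBBBBBBBBBBBBBBBBBBBBBBBBBBBBBBBBBBBBBBBBBBBB…BBBBBBBBBBBBBBBBBBBBBBBBBBBBBBBBBBBBBBBBBBBBBBBBBBBBBBBBBB  (len 384)
step 9: BBBBBBBBBBBBBBBBBBBBBBBBBBBBBBBBBBBBBBBBBBBBBBBBBBBBBBBBBB…BBBBBBBBBBBBBBBBBBBBBBBBBBBBBBBBBBBBBBBBBBBBBBBBBBBBBBBBBB  (len 768)
step 10: BBBBBBBBBBBBBBBBBBBBBBBBBBBBBBBBBBBBBBBBBBBBBBBBBBBBBBBBBB…BBBBBBBBBBBBBBBBBBBBBBBBBBBBBBBBBBBBBBBBBBBBBBBBBBBBBBBBBB  (len 1536)
step 11: BBBBBBBBBBBBBBBBBBBBBBBBBBBBBBBBBBBBBBBBBBBBBBBBBBBBBBBBBB…BBBBBBBBBBBBBBBBBBBBBBBBBBBBBBBBBBBBBBBBBBBBBBBBBBBBBBBBBB  (len 3072)

3072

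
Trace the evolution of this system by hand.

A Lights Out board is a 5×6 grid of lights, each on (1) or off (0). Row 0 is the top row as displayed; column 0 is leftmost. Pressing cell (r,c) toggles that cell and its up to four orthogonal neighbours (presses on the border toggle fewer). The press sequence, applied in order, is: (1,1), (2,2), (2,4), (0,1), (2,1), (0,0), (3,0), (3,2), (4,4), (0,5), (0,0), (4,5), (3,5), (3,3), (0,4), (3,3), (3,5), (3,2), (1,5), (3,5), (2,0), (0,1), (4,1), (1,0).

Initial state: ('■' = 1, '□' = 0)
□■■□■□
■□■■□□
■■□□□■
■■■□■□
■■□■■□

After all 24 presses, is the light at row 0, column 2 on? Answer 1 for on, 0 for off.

1

[0] □■■□■□
■□■■□□
■■□□□■
■■■□■□
■■□■■□
[1] □□■□■□
□■□■□□
■□□□□■
■■■□■□
■■□■■□
[2] □□■□■□
□■■■□□
■■■■□■
■■□□■□
■■□■■□
[3] □□■□■□
□■■■■□
■■■□■□
■■□□□□
■■□■■□
[4] ■■□□■□
□□■■■□
■■■□■□
■■□□□□
■■□■■□
[5] ■■□□■□
□■■■■□
□□□□■□
■□□□□□
■■□■■□
[6] □□□□■□
■■■■■□
□□□□■□
■□□□□□
■■□■■□
[7] □□□□■□
■■■■■□
■□□□■□
□■□□□□
□■□■■□
[8] □□□□■□
■■■■■□
■□■□■□
□□■■□□
□■■■■□
[9] □□□□■□
■■■■■□
■□■□■□
□□■■■□
□■■□□■
[10] □□□□□■
■■■■■■
■□■□■□
□□■■■□
□■■□□■
[11] ■■□□□■
□■■■■■
■□■□■□
□□■■■□
□■■□□■
[12] ■■□□□■
□■■■■■
■□■□■□
□□■■■■
□■■□■□
[13] ■■□□□■
□■■■■■
■□■□■■
□□■■□□
□■■□■■
[14] ■■□□□■
□■■■■■
■□■■■■
□□□□■□
□■■■■■
[15] ■■□■■□
□■■■□■
■□■■■■
□□□□■□
□■■■■■
[16] ■■□■■□
□■■■□■
■□■□■■
□□■■□□
□■■□■■
[17] ■■□■■□
□■■■□■
■□■□■□
□□■■■■
□■■□■□
[18] ■■□■■□
□■■■□■
■□□□■□
□■□□■■
□■□□■□
[19] ■■□■■■
□■■■■□
■□□□■■
□■□□■■
□■□□■□
[20] ■■□■■■
□■■■■□
■□□□■□
□■□□□□
□■□□■■
[21] ■■□■■■
■■■■■□
□■□□■□
■■□□□□
□■□□■■
[22] □□■■■■
■□■■■□
□■□□■□
■■□□□□
□■□□■■
[23] □□■■■■
■□■■■□
□■□□■□
■□□□□□
■□■□■■
[24] ■□■■■■
□■■■■□
■■□□■□
■□□□□□
■□■□■■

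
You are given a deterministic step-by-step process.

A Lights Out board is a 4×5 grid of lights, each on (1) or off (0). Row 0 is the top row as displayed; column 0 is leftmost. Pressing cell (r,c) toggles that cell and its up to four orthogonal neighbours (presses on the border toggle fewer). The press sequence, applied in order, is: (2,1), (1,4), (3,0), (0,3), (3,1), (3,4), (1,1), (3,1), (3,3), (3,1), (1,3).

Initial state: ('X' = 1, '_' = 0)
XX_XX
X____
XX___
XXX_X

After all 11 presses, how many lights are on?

t=0: XX_XX
X____
XX___
XXX_X
t=1: XX_XX
XX___
__X__
X_X_X
t=2: XX_X_
XX_XX
__X_X
X_X_X
t=3: XX_X_
XX_XX
X_X_X
_XX_X
t=4: XXX_X
XX__X
X_X_X
_XX_X
t=5: XXX_X
XX__X
XXX_X
X___X
t=6: XXX_X
XX__X
XXX__
X__X_
t=7: X_X_X
__X_X
X_X__
X__X_
t=8: X_X_X
__X_X
XXX__
_XXX_
t=9: X_X_X
__X_X
XXXX_
_X__X
t=10: X_X_X
__X_X
X_XX_
X_X_X
t=11: X_XXX
___X_
X_X__
X_X_X

10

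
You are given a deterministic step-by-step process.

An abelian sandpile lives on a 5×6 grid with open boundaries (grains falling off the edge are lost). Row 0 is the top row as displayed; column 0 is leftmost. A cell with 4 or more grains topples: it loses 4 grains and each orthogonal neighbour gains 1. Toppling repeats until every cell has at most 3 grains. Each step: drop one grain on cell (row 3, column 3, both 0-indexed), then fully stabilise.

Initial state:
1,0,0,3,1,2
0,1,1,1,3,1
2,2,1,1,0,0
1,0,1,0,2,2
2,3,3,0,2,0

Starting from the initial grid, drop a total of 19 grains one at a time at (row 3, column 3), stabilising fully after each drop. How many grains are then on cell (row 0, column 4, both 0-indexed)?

step 0: 1,0,0,3,1,2
0,1,1,1,3,1
2,2,1,1,0,0
1,0,1,0,2,2
2,3,3,0,2,0
step 1: 1,0,0,3,1,2
0,1,1,1,3,1
2,2,1,1,0,0
1,0,1,1,2,2
2,3,3,0,2,0
step 2: 1,0,0,3,1,2
0,1,1,1,3,1
2,2,1,1,0,0
1,0,1,2,2,2
2,3,3,0,2,0
step 3: 1,0,0,3,1,2
0,1,1,1,3,1
2,2,1,1,0,0
1,0,1,3,2,2
2,3,3,0,2,0
step 4: 1,0,0,3,1,2
0,1,1,1,3,1
2,2,1,2,0,0
1,0,2,0,3,2
2,3,3,1,2,0
step 5: 1,0,0,3,1,2
0,1,1,1,3,1
2,2,1,2,0,0
1,0,2,1,3,2
2,3,3,1,2,0
step 6: 1,0,0,3,1,2
0,1,1,1,3,1
2,2,1,2,0,0
1,0,2,2,3,2
2,3,3,1,2,0
step 7: 1,0,0,3,1,2
0,1,1,1,3,1
2,2,1,2,0,0
1,0,2,3,3,2
2,3,3,1,2,0
step 8: 1,0,0,3,1,2
0,1,1,1,3,1
2,2,1,3,1,0
1,0,3,1,0,3
2,3,3,2,3,0
step 9: 1,0,0,3,1,2
0,1,1,1,3,1
2,2,1,3,1,0
1,0,3,2,0,3
2,3,3,2,3,0
step 10: 1,0,0,3,1,2
0,1,1,1,3,1
2,2,1,3,1,0
1,0,3,3,0,3
2,3,3,2,3,0
step 11: 1,0,0,3,1,2
0,1,1,2,3,1
2,2,3,0,2,0
1,2,1,3,2,3
3,0,2,1,0,1
step 12: 1,0,0,3,1,2
0,1,1,2,3,1
2,2,3,1,2,0
1,2,2,0,3,3
3,0,2,2,0,1
step 13: 1,0,0,3,1,2
0,1,1,2,3,1
2,2,3,1,2,0
1,2,2,1,3,3
3,0,2,2,0,1
step 14: 1,0,0,3,1,2
0,1,1,2,3,1
2,2,3,1,2,0
1,2,2,2,3,3
3,0,2,2,0,1
step 15: 1,0,0,3,1,2
0,1,1,2,3,1
2,2,3,1,2,0
1,2,2,3,3,3
3,0,2,2,0,1
step 16: 1,0,0,3,1,2
0,1,1,2,3,1
2,2,3,2,3,1
1,2,3,1,1,0
3,0,2,3,1,2
step 17: 1,0,0,3,1,2
0,1,1,2,3,1
2,2,3,2,3,1
1,2,3,2,1,0
3,0,2,3,1,2
step 18: 1,0,0,3,1,2
0,1,1,2,3,1
2,2,3,2,3,1
1,2,3,3,1,0
3,0,2,3,1,2
step 19: 1,0,1,0,3,2
0,1,3,1,1,2
2,3,1,2,1,2
1,3,2,3,3,0
3,1,0,1,2,2

3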